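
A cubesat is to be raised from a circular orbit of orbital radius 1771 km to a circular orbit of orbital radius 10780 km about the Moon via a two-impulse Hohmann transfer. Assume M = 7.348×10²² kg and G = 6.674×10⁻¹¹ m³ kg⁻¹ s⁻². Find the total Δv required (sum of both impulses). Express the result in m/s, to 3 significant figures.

μ = GM = 6.674×10⁻¹¹ × 7.348×10²² = 4.904×10¹² m³/s².
r₁ = 1771 km = 1.771×10⁶ m.
r₂ = 10780 km = 1.078×10⁷ m.
Transfer ellipse a_t = (r₁ + r₂)/2 = 6.276×10⁶ m.
At r₁: circular v_c1 = √(μ/r₁) = 1664 m/s; transfer-perilune v_p = √[μ(2/r₁ − 1/a_t)] = 2181 m/s.
Δv₁ = v_p − v_c1 = 516.9 m/s.
At r₂: circular v_c2 = √(μ/r₂) = 674.5 m/s; transfer-apolune v_a = √[μ(2/r₂ − 1/a_t)] = 358.3 m/s.
Δv₂ = v_c2 − v_a = 316.2 m/s.
Total Δv = Δv₁ + Δv₂ = 833.1 m/s.

Δv_total ≈ 833 m/s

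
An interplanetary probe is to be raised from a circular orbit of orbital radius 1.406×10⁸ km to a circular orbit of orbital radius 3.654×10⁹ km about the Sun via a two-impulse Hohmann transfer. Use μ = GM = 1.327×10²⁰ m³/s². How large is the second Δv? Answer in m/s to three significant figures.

r₁ = 1.406×10⁸ km = 1.406×10¹¹ m.
r₂ = 3.654×10⁹ km = 3.654×10¹² m.
Transfer ellipse a_t = (r₁ + r₂)/2 = 1.897×10¹² m.
At r₁: circular v_c1 = √(μ/r₁) = 30720 m/s; transfer-perihelion v_p = √[μ(2/r₁ − 1/a_t)] = 42630 m/s.
At r₂: circular v_c2 = √(μ/r₂) = 6026 m/s; transfer-aphelion v_a = √[μ(2/r₂ − 1/a_t)] = 1640 m/s.
Δv₂ = v_c2 − v_a = 4386 m/s.

Δv ≈ 4390 m/s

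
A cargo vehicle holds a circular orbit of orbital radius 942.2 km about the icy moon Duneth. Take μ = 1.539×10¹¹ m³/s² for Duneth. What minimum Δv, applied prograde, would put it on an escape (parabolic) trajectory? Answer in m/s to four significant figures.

Δv ≈ 167.4 m/s

r = 942.2 km = 9.422×10⁵ m.
Circular speed v_c = √(μ/r) = 404.2 m/s.
Escape speed v_esc = √(2μ/r) = √2 × v_c = 571.6 m/s.
Δv = v_esc − v_c = 167.4 m/s.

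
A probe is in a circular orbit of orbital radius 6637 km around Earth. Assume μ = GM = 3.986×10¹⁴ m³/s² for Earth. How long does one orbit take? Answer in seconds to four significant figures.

T ≈ 5381 seconds

r = 6637 km = 6.637×10⁶ m.
Kepler's third law: T = 2π√(r³/μ) = 2π√((6.637×10⁶)³ / 3.986×10¹⁴).
r³/μ = 7.335×10⁵ s², so T = 2π × 8.564×10² = 5.381×10³ s.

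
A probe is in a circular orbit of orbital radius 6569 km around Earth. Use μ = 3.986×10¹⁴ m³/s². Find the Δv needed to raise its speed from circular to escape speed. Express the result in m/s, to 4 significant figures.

r = 6569 km = 6.569×10⁶ m.
Circular speed v_c = √(μ/r) = 7790 m/s.
Escape speed v_esc = √(2μ/r) = √2 × v_c = 11020 m/s.
Δv = v_esc − v_c = 3227 m/s.

Δv ≈ 3227 m/s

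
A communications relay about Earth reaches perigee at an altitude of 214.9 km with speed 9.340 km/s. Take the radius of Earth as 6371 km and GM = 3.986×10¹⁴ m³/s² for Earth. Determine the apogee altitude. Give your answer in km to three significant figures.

r_p = 6371 + 214.9 = 6585.9 km = 6.586×10⁶ m.
Specific energy ε = v²/2 − μ/r = -1.691×10⁷ J/kg, so a = −μ/(2ε) = 1.179×10⁷ m.
The apsides satisfy r_p + r_a = 2a, so the apogee radius is 2a − r_p = 1.699×10⁷ m = 16992 km.
Apogee altitude = 16992 − 6371 = 10621 km.

apogee altitude ≈ 10600 km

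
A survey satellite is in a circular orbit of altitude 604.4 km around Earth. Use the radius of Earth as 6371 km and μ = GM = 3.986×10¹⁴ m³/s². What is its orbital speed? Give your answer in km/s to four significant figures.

v ≈ 7.559 km/s

r = 6371 + 604.4 = 6975.4 km = 6.9754×10⁶ m.
For a circular orbit v = √(μ/r) = √(3.986×10¹⁴ / 6.975×10⁶) = √(5.714×10⁷) = 7559 m/s.
That is 7.559 km/s.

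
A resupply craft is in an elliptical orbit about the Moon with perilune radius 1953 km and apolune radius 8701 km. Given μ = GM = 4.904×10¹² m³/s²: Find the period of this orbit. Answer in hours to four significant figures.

Semi-major axis a = (r_p + r_a)/2 = (1953.0 + 8701.0)/2 = 5327.0 km = 5.327×10⁶ m.
By Kepler's third law T = 2π√(a³/μ) = 2π × 5.552×10³ = 3.488×10⁴ s.
= 9.690 hours.

T ≈ 9.690 hours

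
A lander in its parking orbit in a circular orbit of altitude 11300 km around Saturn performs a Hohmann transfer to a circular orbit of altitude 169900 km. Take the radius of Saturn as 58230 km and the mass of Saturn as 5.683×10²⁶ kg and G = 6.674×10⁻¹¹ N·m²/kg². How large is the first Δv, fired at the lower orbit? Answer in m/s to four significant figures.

μ = GM = 6.674×10⁻¹¹ × 5.683×10²⁶ = 3.793×10¹⁶ m³/s².
r₁ = 58230 + 11300 = 69530 km = 6.9530×10⁷ m.
r₂ = 58230 + 169900 = 228130 km = 2.2813×10⁸ m.
Transfer ellipse a_t = (r₁ + r₂)/2 = 1.488×10⁸ m.
At r₁: circular v_c1 = √(μ/r₁) = 23360 m/s; transfer-perikrone v_p = √[μ(2/r₁ − 1/a_t)] = 28920 m/s.
Δv₁ = v_p − v_c1 = 5560 m/s.

Δv ≈ 5560 m/s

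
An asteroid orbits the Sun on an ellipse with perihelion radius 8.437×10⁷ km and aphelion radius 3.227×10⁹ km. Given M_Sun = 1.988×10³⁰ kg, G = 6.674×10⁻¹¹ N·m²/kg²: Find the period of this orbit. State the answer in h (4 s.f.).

T ≈ 322800 h

μ = GM = 6.674×10⁻¹¹ × 1.988×10³⁰ = 1.327×10²⁰ m³/s².
Semi-major axis a = (r_p + r_a)/2 = (8.4370×10⁷ + 3.2270×10⁹)/2 = 1.6557×10⁹ km = 1.656×10¹² m.
By Kepler's third law T = 2π√(a³/μ) = 2π × 1.850×10⁸ = 1.162×10⁹ s.
= 3.228×10⁵ h.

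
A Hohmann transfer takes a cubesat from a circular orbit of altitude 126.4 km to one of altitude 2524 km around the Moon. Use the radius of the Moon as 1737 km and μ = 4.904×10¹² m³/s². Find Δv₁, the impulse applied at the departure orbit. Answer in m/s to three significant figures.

Δv ≈ 291 m/s

r₁ = 1737 + 126.4 = 1863.4 km = 1.8634×10⁶ m.
r₂ = 1737 + 2524 = 4261.0 km = 4.2610×10⁶ m.
Transfer ellipse a_t = (r₁ + r₂)/2 = 3.062×10⁶ m.
At r₁: circular v_c1 = √(μ/r₁) = 1622 m/s; transfer-perilune v_p = √[μ(2/r₁ − 1/a_t)] = 1914 m/s.
Δv₁ = v_p − v_c1 = 291.4 m/s.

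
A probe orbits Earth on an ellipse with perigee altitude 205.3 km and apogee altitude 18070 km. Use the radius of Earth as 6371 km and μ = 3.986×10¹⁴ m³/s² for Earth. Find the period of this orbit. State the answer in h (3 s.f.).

r_p = 6371 + 205.3 = 6576.3 km = 6.5763×10⁶ m.
r_a = 6371 + 18070 = 24441 km = 2.4441×10⁷ m.
Semi-major axis a = (r_p + r_a)/2 = (6576.3 + 24441)/2 = 15509 km = 1.551×10⁷ m.
By Kepler's third law T = 2π√(a³/μ) = 2π × 3.059×10³ = 1.922×10⁴ s.
= 5.339 h.

T ≈ 5.34 h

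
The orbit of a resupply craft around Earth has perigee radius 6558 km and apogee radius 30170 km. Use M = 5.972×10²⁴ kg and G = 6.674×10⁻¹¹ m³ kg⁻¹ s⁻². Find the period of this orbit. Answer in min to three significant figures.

T ≈ 413 min

μ = GM = 6.674×10⁻¹¹ × 5.972×10²⁴ = 3.986×10¹⁴ m³/s².
Semi-major axis a = (r_p + r_a)/2 = (6558.0 + 30170)/2 = 18364 km = 1.836×10⁷ m.
By Kepler's third law T = 2π√(a³/μ) = 2π × 3.942×10³ = 2.477×10⁴ s.
= 412.8 min.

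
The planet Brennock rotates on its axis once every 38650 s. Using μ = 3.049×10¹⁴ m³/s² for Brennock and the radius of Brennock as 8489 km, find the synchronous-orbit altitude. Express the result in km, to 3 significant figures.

A synchronous orbit has period T, so by Kepler's third law a = (μT²/4π²)^(1/3).
μT²/4π² = 3.049×10¹⁴ × (3.865×10⁴)² / 39.48 = 1.154×10²² m³.
a = 2.260×10⁷ m = 22596 km.
Altitude h = a − R = 22596 − 8489 = 14107 km.

h_sync ≈ 14100 km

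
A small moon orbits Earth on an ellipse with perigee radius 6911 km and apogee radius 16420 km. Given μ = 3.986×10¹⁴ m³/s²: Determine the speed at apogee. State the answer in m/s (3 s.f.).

Semi-major axis a = (r_p + r_a)/2 = 11666 km = 1.167×10⁷ m.
Vis-viva: v² = μ(2/r − 1/a) = 3.986×10¹⁴ × (1.218×10⁻⁷ − 8.572×10⁻⁸) = 1.438×10⁷ m²/s².
v = 3792 m/s.

v ≈ 3790 m/s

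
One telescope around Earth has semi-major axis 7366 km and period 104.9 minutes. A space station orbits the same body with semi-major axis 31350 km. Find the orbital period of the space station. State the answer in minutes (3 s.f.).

T₂ ≈ 921 minutes

Kepler's third law: T² ∝ a³, so T₂ = T₁ (a₂/a₁)^(3/2).
a₂/a₁ = 4.256, (a₂/a₁)^(3/2) = 8.780.
T₂ = 104.9 × 8.780 = 921.1 minutes.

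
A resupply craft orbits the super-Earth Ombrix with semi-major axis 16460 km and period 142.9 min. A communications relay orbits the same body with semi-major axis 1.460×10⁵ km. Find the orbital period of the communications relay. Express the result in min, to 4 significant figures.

Kepler's third law: T² ∝ a³, so T₂ = T₁ (a₂/a₁)^(3/2).
a₂/a₁ = 8.870, (a₂/a₁)^(3/2) = 26.42.
T₂ = 142.9 × 26.42 = 3775 min.

T₂ ≈ 3775 min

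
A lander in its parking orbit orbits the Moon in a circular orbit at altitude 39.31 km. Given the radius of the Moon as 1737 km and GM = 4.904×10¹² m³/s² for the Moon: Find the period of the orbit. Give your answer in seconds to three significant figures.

r = 1737 + 39.31 = 1776.3 km = 1.7763×10⁶ m.
Kepler's third law: T = 2π√(r³/μ) = 2π√((1.776×10⁶)³ / 4.904×10¹²).
r³/μ = 1.143×10⁶ s², so T = 2π × 1.069×10³ = 6.717×10³ s.

T ≈ 6720 seconds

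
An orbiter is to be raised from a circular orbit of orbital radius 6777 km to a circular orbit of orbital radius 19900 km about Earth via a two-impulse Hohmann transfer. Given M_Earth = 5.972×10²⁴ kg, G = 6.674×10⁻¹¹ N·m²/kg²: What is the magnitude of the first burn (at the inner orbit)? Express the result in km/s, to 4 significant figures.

μ = GM = 6.674×10⁻¹¹ × 5.972×10²⁴ = 3.986×10¹⁴ m³/s².
r₁ = 6777 km = 6.777×10⁶ m.
r₂ = 19900 km = 1.990×10⁷ m.
Transfer ellipse a_t = (r₁ + r₂)/2 = 1.334×10⁷ m.
At r₁: circular v_c1 = √(μ/r₁) = 7669 m/s; transfer-perigee v_p = √[μ(2/r₁ − 1/a_t)] = 9367 m/s.
Δv₁ = v_p − v_c1 = 1698 m/s.
= 1.698 km/s.

Δv ≈ 1.698 km/s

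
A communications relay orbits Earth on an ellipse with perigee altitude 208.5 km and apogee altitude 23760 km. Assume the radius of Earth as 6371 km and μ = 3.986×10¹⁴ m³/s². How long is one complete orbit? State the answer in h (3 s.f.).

T ≈ 6.87 h

r_p = 6371 + 208.5 = 6579.5 km = 6.5795×10⁶ m.
r_a = 6371 + 23760 = 30131 km = 3.0131×10⁷ m.
Semi-major axis a = (r_p + r_a)/2 = (6579.5 + 30131)/2 = 18355 km = 1.836×10⁷ m.
By Kepler's third law T = 2π√(a³/μ) = 2π × 3.939×10³ = 2.475×10⁴ s.
= 6.875 h.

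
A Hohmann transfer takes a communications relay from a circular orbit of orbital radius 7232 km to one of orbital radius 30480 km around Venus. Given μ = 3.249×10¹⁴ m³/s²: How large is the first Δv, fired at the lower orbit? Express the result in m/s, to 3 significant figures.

r₁ = 7232 km = 7.232×10⁶ m.
r₂ = 30480 km = 3.048×10⁷ m.
Transfer ellipse a_t = (r₁ + r₂)/2 = 1.886×10⁷ m.
At r₁: circular v_c1 = √(μ/r₁) = 6703 m/s; transfer-periapsis v_p = √[μ(2/r₁ − 1/a_t)] = 8522 m/s.
Δv₁ = v_p − v_c1 = 1819 m/s.

Δv ≈ 1820 m/s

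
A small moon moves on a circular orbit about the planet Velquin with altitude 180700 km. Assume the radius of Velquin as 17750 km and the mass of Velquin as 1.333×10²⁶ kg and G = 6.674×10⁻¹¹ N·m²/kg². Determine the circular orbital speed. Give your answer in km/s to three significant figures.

μ = GM = 6.674×10⁻¹¹ × 1.333×10²⁶ = 8.896×10¹⁵ m³/s².
r = 17750 + 180700 = 198450 km = 1.9845×10⁸ m.
For a circular orbit v = √(μ/r) = √(8.896×10¹⁵ / 1.984×10⁸) = √(4.483×10⁷) = 6695 m/s.
That is 6.695 km/s.

v ≈ 6.70 km/s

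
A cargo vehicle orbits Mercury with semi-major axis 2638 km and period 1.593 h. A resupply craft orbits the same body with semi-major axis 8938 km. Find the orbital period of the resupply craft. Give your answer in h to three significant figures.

T₂ ≈ 9.93 h

Kepler's third law: T² ∝ a³, so T₂ = T₁ (a₂/a₁)^(3/2).
a₂/a₁ = 3.388, (a₂/a₁)^(3/2) = 6.237.
T₂ = 1.593 × 6.237 = 9.935 h.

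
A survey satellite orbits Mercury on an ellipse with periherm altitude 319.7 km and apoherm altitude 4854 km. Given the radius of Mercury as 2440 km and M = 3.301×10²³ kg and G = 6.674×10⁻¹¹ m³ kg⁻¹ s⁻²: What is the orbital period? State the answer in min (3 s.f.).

μ = GM = 6.674×10⁻¹¹ × 3.301×10²³ = 2.203×10¹³ m³/s².
r_p = 2440 + 319.7 = 2759.7 km = 2.7597×10⁶ m.
r_a = 2440 + 4854 = 7294.0 km = 7.2940×10⁶ m.
Semi-major axis a = (r_p + r_a)/2 = (2759.7 + 7294.0)/2 = 5026.9 km = 5.027×10⁶ m.
By Kepler's third law T = 2π√(a³/μ) = 2π × 2.401×10³ = 1.509×10⁴ s.
= 251.5 min.

T ≈ 251 min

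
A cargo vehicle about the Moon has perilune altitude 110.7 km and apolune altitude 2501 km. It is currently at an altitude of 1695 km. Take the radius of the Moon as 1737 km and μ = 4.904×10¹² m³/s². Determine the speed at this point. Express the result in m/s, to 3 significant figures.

r_p = 1737 + 110.7 = 1847.7 km = 1.8477×10⁶ m.
r_a = 1737 + 2501 = 4238.0 km = 4.2380×10⁶ m.
r = 1737 + 1695 = 3432.0 km = 3.432×10⁶ m.
Semi-major axis a = (r_p + r_a)/2 = 3042.8 km = 3.043×10⁶ m.
Vis-viva: v² = μ(2/r − 1/a) = 4.904×10¹² × (5.828×10⁻⁷ − 3.286×10⁻⁷) = 1.246×10⁶ m²/s².
v = 1116 m/s.

v ≈ 1120 m/s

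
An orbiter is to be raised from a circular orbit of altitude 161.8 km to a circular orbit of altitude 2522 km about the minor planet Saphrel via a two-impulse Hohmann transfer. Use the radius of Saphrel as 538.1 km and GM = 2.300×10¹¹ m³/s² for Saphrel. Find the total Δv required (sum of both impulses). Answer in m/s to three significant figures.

r₁ = 538.1 + 161.8 = 699.90 km = 6.9990×10⁵ m.
r₂ = 538.1 + 2522 = 3060.1 km = 3.0601×10⁶ m.
Transfer ellipse a_t = (r₁ + r₂)/2 = 1.880×10⁶ m.
At r₁: circular v_c1 = √(μ/r₁) = 573.3 m/s; transfer-periapsis v_p = √[μ(2/r₁ − 1/a_t)] = 731.4 m/s.
Δv₁ = v_p − v_c1 = 158.1 m/s.
At r₂: circular v_c2 = √(μ/r₂) = 274.2 m/s; transfer-apoapsis v_a = √[μ(2/r₂ − 1/a_t)] = 167.3 m/s.
Δv₂ = v_c2 − v_a = 106.9 m/s.
Total Δv = Δv₁ + Δv₂ = 265.0 m/s.

Δv_total ≈ 265 m/s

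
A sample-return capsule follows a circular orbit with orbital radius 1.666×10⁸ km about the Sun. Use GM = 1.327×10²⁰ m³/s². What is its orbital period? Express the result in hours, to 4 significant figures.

r = 1.666×10⁸ km = 1.666×10¹¹ m.
Kepler's third law: T = 2π√(r³/μ) = 2π√((1.666×10¹¹)³ / 1.327×10²⁰).
r³/μ = 3.485×10¹³ s², so T = 2π × 5.903×10⁶ = 3.709×10⁷ s.
Converting: 3.709×10⁷ s ÷ 3600 = 10300 hours.

T ≈ 10300 hours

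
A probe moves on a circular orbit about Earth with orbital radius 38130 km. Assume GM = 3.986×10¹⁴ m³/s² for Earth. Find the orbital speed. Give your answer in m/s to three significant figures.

r = 38130 km = 3.813×10⁷ m.
For a circular orbit v = √(μ/r) = √(3.986×10¹⁴ / 3.813×10⁷) = √(1.045×10⁷) = 3233 m/s.

v ≈ 3230 m/s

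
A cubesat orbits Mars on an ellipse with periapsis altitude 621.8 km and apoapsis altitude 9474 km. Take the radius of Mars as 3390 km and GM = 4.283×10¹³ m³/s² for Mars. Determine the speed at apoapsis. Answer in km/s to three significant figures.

v ≈ 1.26 km/s

r_p = 3390 + 621.8 = 4011.8 km = 4.0118×10⁶ m.
r_a = 3390 + 9474 = 12864 km = 1.2864×10⁷ m.
Semi-major axis a = (r_p + r_a)/2 = 8437.9 km = 8.438×10⁶ m.
Vis-viva: v² = μ(2/r − 1/a) = 4.283×10¹³ × (1.555×10⁻⁷ − 1.185×10⁻⁷) = 1.583×10⁶ m²/s².
v = 1258 m/s = 1.258 km/s.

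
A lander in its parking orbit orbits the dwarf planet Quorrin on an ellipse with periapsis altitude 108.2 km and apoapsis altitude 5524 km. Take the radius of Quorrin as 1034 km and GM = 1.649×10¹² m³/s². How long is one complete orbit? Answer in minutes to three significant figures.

r_p = 1034 + 108.2 = 1142.2 km = 1.1422×10⁶ m.
r_a = 1034 + 5524 = 6558.0 km = 6.5580×10⁶ m.
Semi-major axis a = (r_p + r_a)/2 = (1142.2 + 6558.0)/2 = 3850.1 km = 3.850×10⁶ m.
By Kepler's third law T = 2π√(a³/μ) = 2π × 5.883×10³ = 3.696×10⁴ s.
= 616.1 minutes.

T ≈ 616 minutes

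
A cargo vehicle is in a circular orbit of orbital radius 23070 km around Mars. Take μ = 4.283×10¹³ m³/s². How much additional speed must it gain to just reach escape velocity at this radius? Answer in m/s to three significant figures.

Δv ≈ 564 m/s

r = 23070 km = 2.307×10⁷ m.
Circular speed v_c = √(μ/r) = 1363 m/s.
Escape speed v_esc = √(2μ/r) = √2 × v_c = 1927 m/s.
Δv = v_esc − v_c = 564.4 m/s.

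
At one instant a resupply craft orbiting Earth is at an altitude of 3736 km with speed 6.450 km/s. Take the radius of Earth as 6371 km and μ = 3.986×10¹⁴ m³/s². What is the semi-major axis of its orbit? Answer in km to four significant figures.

r = 6371 + 3736 = 10107 km = 1.011×10⁷ m.
Vis-viva rearranged: 1/a = 2/r − v²/μ = 1.979×10⁻⁷ − 1.044×10⁻⁷ = 9.351×10⁻⁸ m⁻¹.
a = 1.069×10⁷ m = 10694 km.

a ≈ 10690 km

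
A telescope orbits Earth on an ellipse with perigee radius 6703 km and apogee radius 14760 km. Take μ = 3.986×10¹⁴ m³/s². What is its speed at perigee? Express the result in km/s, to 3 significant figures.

Semi-major axis a = (r_p + r_a)/2 = 10732 km = 1.073×10⁷ m.
Vis-viva: v² = μ(2/r − 1/a) = 3.986×10¹⁴ × (2.984×10⁻⁷ − 9.318×10⁻⁸) = 8.179×10⁷ m²/s².
v = 9044 m/s = 9.044 km/s.

v ≈ 9.04 km/s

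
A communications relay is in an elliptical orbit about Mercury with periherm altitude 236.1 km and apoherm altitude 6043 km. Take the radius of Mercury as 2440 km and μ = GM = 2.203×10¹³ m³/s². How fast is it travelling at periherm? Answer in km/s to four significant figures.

r_p = 2440 + 236.1 = 2676.1 km = 2.6761×10⁶ m.
r_a = 2440 + 6043 = 8483.0 km = 8.4830×10⁶ m.
Semi-major axis a = (r_p + r_a)/2 = 5579.6 km = 5.580×10⁶ m.
Vis-viva: v² = μ(2/r − 1/a) = 2.203×10¹³ × (7.474×10⁻⁷ − 1.792×10⁻⁷) = 1.252×10⁷ m²/s².
v = 3538 m/s = 3.538 km/s.

v ≈ 3.538 km/s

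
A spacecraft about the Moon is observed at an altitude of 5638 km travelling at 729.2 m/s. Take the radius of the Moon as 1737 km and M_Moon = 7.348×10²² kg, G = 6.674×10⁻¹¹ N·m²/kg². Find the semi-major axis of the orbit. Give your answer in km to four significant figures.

a ≈ 6144 km

μ = GM = 6.674×10⁻¹¹ × 7.348×10²² = 4.904×10¹² m³/s².
r = 1737 + 5638 = 7375.0 km = 7.375×10⁶ m.
Specific orbital energy ε = v²/2 − μ/r = (729.2)²/2 − 4.904×10¹²/7.375×10⁶ = -3.991×10⁵ J/kg.
Since ε = −μ/(2a), a = −μ/(2ε) = 6.144×10⁶ m = 6144.0 km.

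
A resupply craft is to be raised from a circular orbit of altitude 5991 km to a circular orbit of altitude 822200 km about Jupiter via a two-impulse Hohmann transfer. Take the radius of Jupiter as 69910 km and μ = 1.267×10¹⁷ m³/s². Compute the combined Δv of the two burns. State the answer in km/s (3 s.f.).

Δv_total ≈ 21.8 km/s

r₁ = 69910 + 5991 = 75901 km = 7.5901×10⁷ m.
r₂ = 69910 + 822200 = 892110 km = 8.9211×10⁸ m.
Transfer ellipse a_t = (r₁ + r₂)/2 = 4.840×10⁸ m.
At r₁: circular v_c1 = √(μ/r₁) = 40860 m/s; transfer-perijove v_p = √[μ(2/r₁ − 1/a_t)] = 55470 m/s.
Δv₁ = v_p − v_c1 = 14610 m/s.
At r₂: circular v_c2 = √(μ/r₂) = 11920 m/s; transfer-apojove v_a = √[μ(2/r₂ − 1/a_t)] = 4719 m/s.
Δv₂ = v_c2 − v_a = 7198 m/s.
Total Δv = Δv₁ + Δv₂ = 21810 m/s = 21.81 km/s.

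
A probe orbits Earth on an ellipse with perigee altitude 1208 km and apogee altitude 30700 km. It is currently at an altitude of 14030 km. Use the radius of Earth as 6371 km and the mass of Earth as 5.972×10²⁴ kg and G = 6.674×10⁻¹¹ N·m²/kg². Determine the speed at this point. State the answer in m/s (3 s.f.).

μ = GM = 6.674×10⁻¹¹ × 5.972×10²⁴ = 3.986×10¹⁴ m³/s².
r_p = 6371 + 1208 = 7579.0 km = 7.5790×10⁶ m.
r_a = 6371 + 30700 = 37071 km = 3.7071×10⁷ m.
r = 6371 + 14030 = 20401 km = 2.040×10⁷ m.
Semi-major axis a = (r_p + r_a)/2 = 22325 km = 2.232×10⁷ m.
Vis-viva: v² = μ(2/r − 1/a) = 3.986×10¹⁴ × (9.803×10⁻⁸ − 4.479×10⁻⁸) = 2.122×10⁷ m²/s².
v = 4607 m/s.

v ≈ 4610 m/s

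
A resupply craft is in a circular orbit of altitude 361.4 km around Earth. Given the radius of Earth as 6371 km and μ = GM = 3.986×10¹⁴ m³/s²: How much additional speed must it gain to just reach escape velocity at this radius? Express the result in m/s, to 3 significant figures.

Δv ≈ 3190 m/s

r = 6371 + 361.4 = 6732.4 km = 6.7324×10⁶ m.
Circular speed v_c = √(μ/r) = 7695 m/s.
Escape speed v_esc = √(2μ/r) = √2 × v_c = 10880 m/s.
Δv = v_esc − v_c = 3187 m/s.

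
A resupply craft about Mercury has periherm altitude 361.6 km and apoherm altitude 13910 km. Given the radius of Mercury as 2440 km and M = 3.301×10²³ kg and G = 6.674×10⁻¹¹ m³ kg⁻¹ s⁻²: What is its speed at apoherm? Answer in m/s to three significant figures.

μ = GM = 6.674×10⁻¹¹ × 3.301×10²³ = 2.203×10¹³ m³/s².
r_p = 2440 + 361.6 = 2801.6 km = 2.8016×10⁶ m.
r_a = 2440 + 13910 = 16350 km = 1.6350×10⁷ m.
Semi-major axis a = (r_p + r_a)/2 = 9575.8 km = 9.576×10⁶ m.
Vis-viva: v² = μ(2/r − 1/a) = 2.203×10¹³ × (1.223×10⁻⁷ − 1.044×10⁻⁷) = 3.942×10⁵ m²/s².
v = 627.9 m/s.

v ≈ 628 m/s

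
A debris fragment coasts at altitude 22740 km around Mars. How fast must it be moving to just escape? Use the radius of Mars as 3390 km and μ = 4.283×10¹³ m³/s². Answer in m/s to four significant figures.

r = 3390 + 22740 = 26130 km = 2.6130×10⁷ m.
Escape speed v_esc = √(2μ/r) = √(2 × 4.283×10¹³ / 2.613×10⁷) = √(3.278×10⁶) = 1811 m/s.

v_esc ≈ 1811 m/s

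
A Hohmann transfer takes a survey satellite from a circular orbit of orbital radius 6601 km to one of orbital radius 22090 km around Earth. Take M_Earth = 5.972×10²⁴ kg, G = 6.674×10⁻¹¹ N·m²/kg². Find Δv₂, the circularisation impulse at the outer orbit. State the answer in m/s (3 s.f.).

μ = GM = 6.674×10⁻¹¹ × 5.972×10²⁴ = 3.986×10¹⁴ m³/s².
r₁ = 6601 km = 6.601×10⁶ m.
r₂ = 22090 km = 2.209×10⁷ m.
Transfer ellipse a_t = (r₁ + r₂)/2 = 1.435×10⁷ m.
At r₁: circular v_c1 = √(μ/r₁) = 7770 m/s; transfer-perigee v_p = √[μ(2/r₁ − 1/a_t)] = 9642 m/s.
At r₂: circular v_c2 = √(μ/r₂) = 4248 m/s; transfer-apogee v_a = √[μ(2/r₂ − 1/a_t)] = 2881 m/s.
Δv₂ = v_c2 − v_a = 1366 m/s.

Δv ≈ 1370 m/s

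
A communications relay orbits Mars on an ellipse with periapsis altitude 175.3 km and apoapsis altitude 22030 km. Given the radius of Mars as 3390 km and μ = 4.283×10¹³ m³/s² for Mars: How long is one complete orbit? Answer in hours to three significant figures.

r_p = 3390 + 175.3 = 3565.3 km = 3.5653×10⁶ m.
r_a = 3390 + 22030 = 25420 km = 2.5420×10⁷ m.
Semi-major axis a = (r_p + r_a)/2 = (3565.3 + 25420)/2 = 14493 km = 1.449×10⁷ m.
By Kepler's third law T = 2π√(a³/μ) = 2π × 8.430×10³ = 5.297×10⁴ s.
= 14.71 hours.

T ≈ 14.7 hours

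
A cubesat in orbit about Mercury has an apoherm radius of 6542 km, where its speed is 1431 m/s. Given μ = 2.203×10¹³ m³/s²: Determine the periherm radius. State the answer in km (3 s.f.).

periherm radius ≈ 2860 km

r_a = 6.542×10⁶ m.
Specific energy ε = v²/2 − μ/r = -2.344×10⁶ J/kg, so a = −μ/(2ε) = 4.700×10⁶ m.
The apsides satisfy r_p + r_a = 2a, so the periherm radius is 2a − r_a = 2.858×10⁶ m = 2858.1 km.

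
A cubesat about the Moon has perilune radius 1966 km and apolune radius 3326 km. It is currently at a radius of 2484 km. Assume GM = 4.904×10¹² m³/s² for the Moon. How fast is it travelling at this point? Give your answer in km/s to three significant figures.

Semi-major axis a = (r_p + r_a)/2 = 2646.0 km = 2.646×10⁶ m.
Vis-viva: v² = μ(2/r − 1/a) = 4.904×10¹² × (8.052×10⁻⁷ − 3.779×10⁻⁷) = 2.095×10⁶ m²/s².
v = 1447 m/s = 1.447 km/s.

v ≈ 1.45 km/s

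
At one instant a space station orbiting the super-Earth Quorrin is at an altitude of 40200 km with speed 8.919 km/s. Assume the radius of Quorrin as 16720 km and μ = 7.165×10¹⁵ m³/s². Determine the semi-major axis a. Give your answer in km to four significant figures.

a ≈ 41610 km

r = 16720 + 40200 = 56920 km = 5.692×10⁷ m.
Vis-viva rearranged: 1/a = 2/r − v²/μ = 3.514×10⁻⁸ − 1.110×10⁻⁸ = 2.403×10⁻⁸ m⁻¹.
a = 4.161×10⁷ m = 41607 km.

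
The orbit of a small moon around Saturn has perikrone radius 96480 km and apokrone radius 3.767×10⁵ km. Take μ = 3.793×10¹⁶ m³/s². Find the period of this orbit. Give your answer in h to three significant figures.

T ≈ 32.6 h

Semi-major axis a = (r_p + r_a)/2 = (96480 + 3.7670×10⁵)/2 = 2.3659×10⁵ km = 2.366×10⁸ m.
By Kepler's third law T = 2π√(a³/μ) = 2π × 1.869×10⁴ = 1.174×10⁵ s.
= 32.61 h.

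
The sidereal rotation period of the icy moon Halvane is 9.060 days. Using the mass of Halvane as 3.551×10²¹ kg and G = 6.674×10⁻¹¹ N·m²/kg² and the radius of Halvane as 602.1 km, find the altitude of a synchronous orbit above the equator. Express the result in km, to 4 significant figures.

μ = GM = 6.674×10⁻¹¹ × 3.551×10²¹ = 2.370×10¹¹ m³/s².
T = 9.060 days = 7.828×10⁵ s.
A synchronous orbit has period T, so by Kepler's third law a = (μT²/4π²)^(1/3).
μT²/4π² = 2.370×10¹¹ × (7.828×10⁵)² / 39.48 = 3.678×10²¹ m³.
a = 1.544×10⁷ m = 15437 km.
Altitude h = a − R = 15437 − 602.1 = 14835 km.

h_sync ≈ 14830 km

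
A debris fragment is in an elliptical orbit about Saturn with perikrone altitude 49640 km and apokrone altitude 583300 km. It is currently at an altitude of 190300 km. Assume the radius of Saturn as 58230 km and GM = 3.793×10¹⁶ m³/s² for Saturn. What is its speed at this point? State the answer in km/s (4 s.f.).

r_p = 58230 + 49640 = 107870 km = 1.0787×10⁸ m.
r_a = 58230 + 583300 = 641530 km = 6.4153×10⁸ m.
r = 58230 + 190300 = 2.4853×10⁵ km = 2.485×10⁸ m.
Semi-major axis a = (r_p + r_a)/2 = 3.7470×10⁵ km = 3.747×10⁸ m.
Vis-viva: v² = μ(2/r − 1/a) = 3.793×10¹⁶ × (8.047×10⁻⁹ − 2.669×10⁻⁹) = 2.040×10⁸ m²/s².
v = 14280 m/s = 14.28 km/s.

v ≈ 14.28 km/s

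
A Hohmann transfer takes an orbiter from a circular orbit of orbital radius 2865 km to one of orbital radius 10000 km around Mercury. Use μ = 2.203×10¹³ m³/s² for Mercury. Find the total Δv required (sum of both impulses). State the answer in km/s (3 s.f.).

r₁ = 2865 km = 2.865×10⁶ m.
r₂ = 10000 km = 1.000×10⁷ m.
Transfer ellipse a_t = (r₁ + r₂)/2 = 6.432×10⁶ m.
At r₁: circular v_c1 = √(μ/r₁) = 2773 m/s; transfer-periherm v_p = √[μ(2/r₁ − 1/a_t)] = 3457 m/s.
Δv₁ = v_p − v_c1 = 684.5 m/s.
At r₂: circular v_c2 = √(μ/r₂) = 1484 m/s; transfer-apoherm v_a = √[μ(2/r₂ − 1/a_t)] = 990.6 m/s.
Δv₂ = v_c2 − v_a = 493.7 m/s.
Total Δv = Δv₁ + Δv₂ = 1178 m/s = 1.178 km/s.

Δv_total ≈ 1.18 km/s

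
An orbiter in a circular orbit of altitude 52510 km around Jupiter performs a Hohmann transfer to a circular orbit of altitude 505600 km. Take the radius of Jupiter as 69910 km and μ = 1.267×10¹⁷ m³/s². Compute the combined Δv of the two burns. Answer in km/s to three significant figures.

r₁ = 69910 + 52510 = 122420 km = 1.2242×10⁸ m.
r₂ = 69910 + 505600 = 575510 km = 5.7551×10⁸ m.
Transfer ellipse a_t = (r₁ + r₂)/2 = 3.490×10⁸ m.
At r₁: circular v_c1 = √(μ/r₁) = 32170 m/s; transfer-perijove v_p = √[μ(2/r₁ − 1/a_t)] = 41310 m/s.
Δv₁ = v_p − v_c1 = 9143 m/s.
At r₂: circular v_c2 = √(μ/r₂) = 14840 m/s; transfer-apojove v_a = √[μ(2/r₂ − 1/a_t)] = 8788 m/s.
Δv₂ = v_c2 − v_a = 6049 m/s.
Total Δv = Δv₁ + Δv₂ = 15190 m/s = 15.19 km/s.

Δv_total ≈ 15.2 km/s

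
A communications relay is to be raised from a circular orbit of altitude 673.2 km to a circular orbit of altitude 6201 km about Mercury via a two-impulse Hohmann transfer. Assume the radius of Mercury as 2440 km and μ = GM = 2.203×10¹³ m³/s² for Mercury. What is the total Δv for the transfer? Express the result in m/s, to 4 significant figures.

r₁ = 2440 + 673.2 = 3113.2 km = 3.1132×10⁶ m.
r₂ = 2440 + 6201 = 8641.0 km = 8.6410×10⁶ m.
Transfer ellipse a_t = (r₁ + r₂)/2 = 5.877×10⁶ m.
At r₁: circular v_c1 = √(μ/r₁) = 2660 m/s; transfer-periherm v_p = √[μ(2/r₁ − 1/a_t)] = 3226 m/s.
Δv₁ = v_p − v_c1 = 565.4 m/s.
At r₂: circular v_c2 = √(μ/r₂) = 1597 m/s; transfer-apoherm v_a = √[μ(2/r₂ − 1/a_t)] = 1162 m/s.
Δv₂ = v_c2 − v_a = 434.6 m/s.
Total Δv = Δv₁ + Δv₂ = 1000 m/s.

Δv_total ≈ 1000 m/s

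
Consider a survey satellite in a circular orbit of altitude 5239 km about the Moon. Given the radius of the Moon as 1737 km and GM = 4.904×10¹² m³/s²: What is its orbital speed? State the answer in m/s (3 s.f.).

r = 1737 + 5239 = 6976.0 km = 6.9760×10⁶ m.
For a circular orbit v = √(μ/r) = √(4.904×10¹² / 6.976×10⁶) = √(7.030×10⁵) = 838.4 m/s.

v ≈ 838 m/s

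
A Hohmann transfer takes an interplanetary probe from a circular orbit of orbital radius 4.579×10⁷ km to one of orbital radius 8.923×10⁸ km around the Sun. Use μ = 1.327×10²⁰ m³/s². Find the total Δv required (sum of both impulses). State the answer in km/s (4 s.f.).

Δv_total ≈ 28.80 km/s

r₁ = 4.579×10⁷ km = 4.579×10¹⁰ m.
r₂ = 8.923×10⁸ km = 8.923×10¹¹ m.
Transfer ellipse a_t = (r₁ + r₂)/2 = 4.690×10¹¹ m.
At r₁: circular v_c1 = √(μ/r₁) = 53830 m/s; transfer-perihelion v_p = √[μ(2/r₁ − 1/a_t)] = 74250 m/s.
Δv₁ = v_p − v_c1 = 20420 m/s.
At r₂: circular v_c2 = √(μ/r₂) = 12190 m/s; transfer-aphelion v_a = √[μ(2/r₂ − 1/a_t)] = 3810 m/s.
Δv₂ = v_c2 − v_a = 8385 m/s.
Total Δv = Δv₁ + Δv₂ = 28800 m/s = 28.80 km/s.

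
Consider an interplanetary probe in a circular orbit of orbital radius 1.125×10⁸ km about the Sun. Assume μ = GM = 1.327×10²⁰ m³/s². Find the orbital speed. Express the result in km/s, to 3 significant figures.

r = 1.125×10⁸ km = 1.125×10¹¹ m.
For a circular orbit v = √(μ/r) = √(1.327×10²⁰ / 1.125×10¹¹) = √(1.180×10⁹) = 34340 m/s.
That is 34.34 km/s.

v ≈ 34.3 km/s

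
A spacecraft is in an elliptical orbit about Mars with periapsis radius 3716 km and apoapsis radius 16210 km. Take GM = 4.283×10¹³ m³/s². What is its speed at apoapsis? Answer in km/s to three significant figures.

Semi-major axis a = (r_p + r_a)/2 = 9963.0 km = 9.963×10⁶ m.
Vis-viva: v² = μ(2/r − 1/a) = 4.283×10¹³ × (1.234×10⁻⁷ − 1.004×10⁻⁷) = 9.855×10⁵ m²/s².
v = 992.7 m/s = 0.9927 km/s.

v ≈ 0.993 km/s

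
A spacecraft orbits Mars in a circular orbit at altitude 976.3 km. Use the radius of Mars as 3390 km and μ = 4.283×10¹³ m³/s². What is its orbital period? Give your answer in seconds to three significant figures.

r = 3390 + 976.3 = 4366.3 km = 4.3663×10⁶ m.
Kepler's third law: T = 2π√(r³/μ) = 2π√((4.366×10⁶)³ / 4.283×10¹³).
r³/μ = 1.944×10⁶ s², so T = 2π × 1.394×10³ = 8.759×10³ s.

T ≈ 8760 seconds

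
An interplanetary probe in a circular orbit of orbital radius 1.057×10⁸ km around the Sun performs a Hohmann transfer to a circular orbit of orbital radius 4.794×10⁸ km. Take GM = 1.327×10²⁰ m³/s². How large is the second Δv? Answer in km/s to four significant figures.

r₁ = 1.057×10⁸ km = 1.057×10¹¹ m.
r₂ = 4.794×10⁸ km = 4.794×10¹¹ m.
Transfer ellipse a_t = (r₁ + r₂)/2 = 2.926×10¹¹ m.
At r₁: circular v_c1 = √(μ/r₁) = 35430 m/s; transfer-perihelion v_p = √[μ(2/r₁ − 1/a_t)] = 45360 m/s.
At r₂: circular v_c2 = √(μ/r₂) = 16640 m/s; transfer-aphelion v_a = √[μ(2/r₂ − 1/a_t)] = 10000 m/s.
Δv₂ = v_c2 − v_a = 6637 m/s.
= 6.637 km/s.

Δv ≈ 6.637 km/s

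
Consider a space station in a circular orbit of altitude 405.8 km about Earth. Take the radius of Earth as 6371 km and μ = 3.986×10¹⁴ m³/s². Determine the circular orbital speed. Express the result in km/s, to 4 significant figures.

r = 6371 + 405.8 = 6776.8 km = 6.7768×10⁶ m.
For a circular orbit v = √(μ/r) = √(3.986×10¹⁴ / 6.777×10⁶) = √(5.882×10⁷) = 7669 m/s.
That is 7.669 km/s.

v ≈ 7.669 km/s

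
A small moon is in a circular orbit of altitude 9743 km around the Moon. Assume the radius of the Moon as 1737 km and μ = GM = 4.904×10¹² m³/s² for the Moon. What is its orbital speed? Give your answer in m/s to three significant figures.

r = 1737 + 9743 = 11480 km = 1.1480×10⁷ m.
For a circular orbit v = √(μ/r) = √(4.904×10¹² / 1.148×10⁷) = √(4.272×10⁵) = 653.6 m/s.

v ≈ 654 m/s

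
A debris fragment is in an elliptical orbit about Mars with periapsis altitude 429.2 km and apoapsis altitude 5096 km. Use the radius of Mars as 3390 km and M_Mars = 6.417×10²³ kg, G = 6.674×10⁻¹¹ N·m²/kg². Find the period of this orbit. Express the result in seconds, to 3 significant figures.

T ≈ 14700 seconds

μ = GM = 6.674×10⁻¹¹ × 6.417×10²³ = 4.283×10¹³ m³/s².
r_p = 3390 + 429.2 = 3819.2 km = 3.8192×10⁶ m.
r_a = 3390 + 5096 = 8486.0 km = 8.4860×10⁶ m.
Semi-major axis a = (r_p + r_a)/2 = (3819.2 + 8486.0)/2 = 6152.6 km = 6.153×10⁶ m.
By Kepler's third law T = 2π√(a³/μ) = 2π × 2.332×10³ = 1.465×10⁴ s.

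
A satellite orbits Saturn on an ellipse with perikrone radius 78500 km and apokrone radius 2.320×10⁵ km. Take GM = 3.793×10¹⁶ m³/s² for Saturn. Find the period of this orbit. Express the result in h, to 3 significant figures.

T ≈ 17.3 h

Semi-major axis a = (r_p + r_a)/2 = (78500 + 2.3200×10⁵)/2 = 1.5525×10⁵ km = 1.552×10⁸ m.
By Kepler's third law T = 2π√(a³/μ) = 2π × 9.932×10³ = 6.241×10⁴ s.
= 17.34 h.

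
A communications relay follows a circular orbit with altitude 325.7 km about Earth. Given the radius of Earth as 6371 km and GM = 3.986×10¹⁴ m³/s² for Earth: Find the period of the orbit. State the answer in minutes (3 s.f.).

T ≈ 90.9 minutes

r = 6371 + 325.7 = 6696.7 km = 6.6967×10⁶ m.
Kepler's third law: T = 2π√(r³/μ) = 2π√((6.697×10⁶)³ / 3.986×10¹⁴).
r³/μ = 7.534×10⁵ s², so T = 2π × 8.680×10² = 5.454×10³ s.
Converting: 5.454×10³ s ÷ 60.00 = 90.90 minutes.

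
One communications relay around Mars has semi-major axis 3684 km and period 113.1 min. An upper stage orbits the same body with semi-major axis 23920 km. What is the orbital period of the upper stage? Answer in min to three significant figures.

T₂ ≈ 1870 min

Kepler's third law: T² ∝ a³, so T₂ = T₁ (a₂/a₁)^(3/2).
a₂/a₁ = 6.493, (a₂/a₁)^(3/2) = 16.54.
T₂ = 113.1 × 16.54 = 1871 min.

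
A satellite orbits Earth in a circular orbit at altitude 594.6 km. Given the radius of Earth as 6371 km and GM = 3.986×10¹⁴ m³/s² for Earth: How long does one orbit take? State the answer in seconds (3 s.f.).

r = 6371 + 594.6 = 6965.6 km = 6.9656×10⁶ m.
Kepler's third law: T = 2π√(r³/μ) = 2π√((6.966×10⁶)³ / 3.986×10¹⁴).
r³/μ = 8.479×10⁵ s², so T = 2π × 9.208×10² = 5.786×10³ s.

T ≈ 5790 seconds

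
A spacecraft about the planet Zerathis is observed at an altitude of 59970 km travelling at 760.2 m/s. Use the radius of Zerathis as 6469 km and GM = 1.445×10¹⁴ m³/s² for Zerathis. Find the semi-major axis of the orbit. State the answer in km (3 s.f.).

a ≈ 38300 km

r = 6469 + 59970 = 66439 km = 6.644×10⁷ m.
Vis-viva rearranged: 1/a = 2/r − v²/μ = 3.010×10⁻⁸ − 3.999×10⁻⁹ = 2.610×10⁻⁸ m⁻¹.
a = 3.831×10⁷ m = 38309 km.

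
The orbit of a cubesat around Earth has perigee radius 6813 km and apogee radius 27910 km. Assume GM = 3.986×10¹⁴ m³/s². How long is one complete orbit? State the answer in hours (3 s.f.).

Semi-major axis a = (r_p + r_a)/2 = (6813.0 + 27910)/2 = 17362 km = 1.736×10⁷ m.
By Kepler's third law T = 2π√(a³/μ) = 2π × 3.623×10³ = 2.277×10⁴ s.
= 6.324 hours.

T ≈ 6.32 hours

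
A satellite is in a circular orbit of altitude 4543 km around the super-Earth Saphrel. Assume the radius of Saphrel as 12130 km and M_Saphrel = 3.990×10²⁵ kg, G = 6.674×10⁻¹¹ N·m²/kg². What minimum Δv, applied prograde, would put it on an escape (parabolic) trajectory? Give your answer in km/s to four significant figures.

μ = GM = 6.674×10⁻¹¹ × 3.990×10²⁵ = 2.663×10¹⁵ m³/s².
r = 12130 + 4543 = 16673 km = 1.6673×10⁷ m.
Circular speed v_c = √(μ/r) = 12640 m/s.
Escape speed v_esc = √(2μ/r) = √2 × v_c = 17870 m/s.
Δv = v_esc − v_c = 5235 m/s = 5.235 km/s.

Δv ≈ 5.235 km/s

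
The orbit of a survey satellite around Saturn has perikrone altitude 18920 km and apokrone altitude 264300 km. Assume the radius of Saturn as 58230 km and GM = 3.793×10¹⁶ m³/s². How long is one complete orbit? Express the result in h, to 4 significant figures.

T ≈ 25.32 h

r_p = 58230 + 18920 = 77150 km = 7.7150×10⁷ m.
r_a = 58230 + 264300 = 322530 km = 3.2253×10⁸ m.
Semi-major axis a = (r_p + r_a)/2 = (77150 + 3.2253×10⁵)/2 = 1.9984×10⁵ km = 1.998×10⁸ m.
By Kepler's third law T = 2π√(a³/μ) = 2π × 1.451×10⁴ = 9.114×10⁴ s.
= 25.32 h.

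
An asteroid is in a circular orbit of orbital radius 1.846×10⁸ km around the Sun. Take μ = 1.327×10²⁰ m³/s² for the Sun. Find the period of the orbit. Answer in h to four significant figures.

r = 1.846×10⁸ km = 1.846×10¹¹ m.
Kepler's third law: T = 2π√(r³/μ) = 2π√((1.846×10¹¹)³ / 1.327×10²⁰).
r³/μ = 4.741×10¹³ s², so T = 2π × 6.885×10⁶ = 4.326×10⁷ s.
Converting: 4.326×10⁷ s ÷ 3600 = 12020 h.

T ≈ 12020 h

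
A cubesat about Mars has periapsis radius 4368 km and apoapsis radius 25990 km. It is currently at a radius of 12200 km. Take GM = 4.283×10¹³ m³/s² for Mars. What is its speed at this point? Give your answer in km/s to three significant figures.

v ≈ 2.05 km/s

Semi-major axis a = (r_p + r_a)/2 = 15179 km = 1.518×10⁷ m.
Vis-viva: v² = μ(2/r − 1/a) = 4.283×10¹³ × (1.639×10⁻⁷ − 6.588×10⁻⁸) = 4.200×10⁶ m²/s².
v = 2049 m/s = 2.049 km/s.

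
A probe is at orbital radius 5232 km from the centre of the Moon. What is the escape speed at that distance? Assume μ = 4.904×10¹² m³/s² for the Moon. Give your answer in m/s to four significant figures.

r = 5232 km = 5.232×10⁶ m.
Escape speed v_esc = √(2μ/r) = √(2 × 4.904×10¹² / 5.232×10⁶) = √(1.875×10⁶) = 1369 m/s.

v_esc ≈ 1369 m/s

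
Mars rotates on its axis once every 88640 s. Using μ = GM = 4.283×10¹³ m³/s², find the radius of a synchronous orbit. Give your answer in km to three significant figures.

r_sync ≈ 20400 km

A synchronous orbit has period T, so by Kepler's third law a = (μT²/4π²)^(1/3).
μT²/4π² = 4.283×10¹³ × (8.864×10⁴)² / 39.48 = 8.524×10²¹ m³.
a = 2.043×10⁷ m = 20428 km.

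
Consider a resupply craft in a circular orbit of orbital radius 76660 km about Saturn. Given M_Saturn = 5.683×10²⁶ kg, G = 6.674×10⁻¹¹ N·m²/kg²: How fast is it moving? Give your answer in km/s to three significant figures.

v ≈ 22.2 km/s

μ = GM = 6.674×10⁻¹¹ × 5.683×10²⁶ = 3.793×10¹⁶ m³/s².
r = 76660 km = 7.666×10⁷ m.
For a circular orbit v = √(μ/r) = √(3.793×10¹⁶ / 7.666×10⁷) = √(4.948×10⁸) = 22240 m/s.
That is 22.24 km/s.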